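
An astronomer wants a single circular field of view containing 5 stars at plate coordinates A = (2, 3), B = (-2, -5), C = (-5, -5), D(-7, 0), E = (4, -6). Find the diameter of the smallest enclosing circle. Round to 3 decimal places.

12.597

The minimum enclosing circle of a finite set is fixed by two of the points (as a diameter) or three (as a circumcircle).
The minimum enclosing circle is determined by three boundary points: A, D, E.
Their circumcentre is (-69/58, -141/58) with r² = 66725/1682.
The farthest remaining point C is at distance² 35521/1682 ≤ 66725/1682.
Diameter = 2r = 2√(66725/1682) ≈ 12.597.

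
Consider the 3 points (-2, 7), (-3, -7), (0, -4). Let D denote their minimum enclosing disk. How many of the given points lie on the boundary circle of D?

Call the three points A, B, C in the order given.
Side lengths²: AB² = 197, AC² = 125, BC² = 18.
Since AB² = 197 ≥ 125 + 18 = 143, the angle opposite AB is not acute, so the smallest enclosing circle has AB as diameter.
Centre = midpoint of AB = (-2.5, 0), r² = 197/4 = 49.25.
The points at distance exactly r from the centre are (-2, 7), (-3, -7) — 2 points.

2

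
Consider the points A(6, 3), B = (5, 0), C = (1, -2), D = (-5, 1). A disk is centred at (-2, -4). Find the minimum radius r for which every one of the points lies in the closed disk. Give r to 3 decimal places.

The required radius is the distance from (-2, -4) to the farthest point.
Squared distances: 113, 65, 13, 34.
Maximum is 113, attained at A.
r = √113 ≈ 10.630.

10.630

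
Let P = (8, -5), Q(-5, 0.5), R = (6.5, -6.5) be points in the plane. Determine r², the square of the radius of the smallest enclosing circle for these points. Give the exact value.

49.8125

Side lengths²: PQ² = 199.25, PR² = 4.5, QR² = 181.25.
Since PQ² = 199.25 ≥ 181.25 + 4.5 = 185.75, the angle opposite PQ is not acute, so the smallest enclosing circle has PQ as diameter.
Centre = midpoint of PQ = (1.5, -2.25), r² = 199.25/4 = 49.8125.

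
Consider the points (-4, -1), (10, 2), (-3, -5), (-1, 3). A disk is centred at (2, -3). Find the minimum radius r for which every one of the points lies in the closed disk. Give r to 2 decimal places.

9.43

The required radius is the distance from (2, -3) to the farthest point.
Squared distances: 40, 89, 29, 45.
Maximum is 89, attained at (10, 2).
r = √89 ≈ 9.43.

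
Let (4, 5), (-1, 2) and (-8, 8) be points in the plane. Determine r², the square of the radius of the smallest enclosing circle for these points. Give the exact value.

Call the three points A, B, C in the order given.
Side lengths²: AB² = 34, AC² = 153, BC² = 85.
Since AC² = 153 ≥ 85 + 34 = 119, the angle opposite AC is not acute, so the smallest enclosing circle has AC as diameter.
Centre = midpoint of AC = (-2, 6.5), r² = 153/4 = 38.25.

38.25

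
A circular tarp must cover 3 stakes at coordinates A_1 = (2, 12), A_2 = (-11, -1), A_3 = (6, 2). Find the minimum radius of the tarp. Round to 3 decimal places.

Side lengths²: A_1A_2² = 338, A_1A_3² = 116, A_2A_3² = 298.
Since A_1A_2² = 338 < 298 + 116 = 414, the triangle is acute, so the smallest enclosing circle is the circumcircle.
Circumcentre = (-22/7, 29/7), r² = 4321/49.
r = √(4321/49) ≈ 9.391.

9.391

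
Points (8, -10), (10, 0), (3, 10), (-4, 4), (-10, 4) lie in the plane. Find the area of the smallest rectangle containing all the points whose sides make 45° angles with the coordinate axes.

In coordinates u = x + y, v = x − y the rectangle is axis-aligned; the map (x,y)→(u,v) scales areas by 2.
u-values: -2, 10, 13, 0, -6; range = 13 − (-6) = 19.
v-values: 18, 10, -7, -8, -14; range = 18 − (-14) = 32.
Area = (19 × 32) / 2 = 304.

304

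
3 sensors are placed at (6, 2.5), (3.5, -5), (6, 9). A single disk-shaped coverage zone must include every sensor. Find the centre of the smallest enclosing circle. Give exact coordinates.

(4.75, 2)

Call the three points A, B, C in the order given.
Side lengths²: AB² = 62.5, AC² = 42.25, BC² = 202.25.
Since BC² = 202.25 ≥ 62.5 + 42.25 = 104.75, the angle opposite BC is not acute, so the smallest enclosing circle has BC as diameter.
Centre = midpoint of BC = (4.75, 2), r² = 202.25/4 = 50.5625.
Centre = (4.75, 2).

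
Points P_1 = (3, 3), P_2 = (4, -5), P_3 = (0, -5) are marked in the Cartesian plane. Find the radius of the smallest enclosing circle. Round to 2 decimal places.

4.31

Side lengths²: P_1P_2² = 65, P_1P_3² = 73, P_2P_3² = 16.
Since P_1P_3² = 73 < 65 + 16 = 81, the triangle is acute, so the smallest enclosing circle is the circumcircle.
Circumcentre = (2, -1.1875), r² = 18.53515625.
r = √(18.53515625) ≈ 4.31.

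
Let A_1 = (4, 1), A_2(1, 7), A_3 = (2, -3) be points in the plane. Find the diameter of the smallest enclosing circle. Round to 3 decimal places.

10.050

Side lengths²: A_1A_2² = 45, A_1A_3² = 20, A_2A_3² = 101.
Since A_2A_3² = 101 ≥ 45 + 20 = 65, the angle opposite A_2A_3 is not acute, so the smallest enclosing circle has A_2A_3 as diameter.
Centre = midpoint of A_2A_3 = (1.5, 2), r² = 101/4 = 25.25.
Diameter = 2r = 2√(25.25) ≈ 10.050.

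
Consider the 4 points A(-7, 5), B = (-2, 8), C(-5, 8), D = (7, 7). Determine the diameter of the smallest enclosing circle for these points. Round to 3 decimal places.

14.142

The minimum enclosing circle of a finite set is fixed by two of the points (as a diameter) or three (as a circumcircle).
The farthest pair is A–D with squared distance 200. The circle on this segment as diameter has centre (0, 6) and r² = 200/4 = 50.
Check B: distance² to centre = 8 ≤ 50, so it lies inside.
All remaining points lie in this disk, and no smaller disk contains both endpoints, so this is the minimum enclosing circle.
Diameter = 2r = 2√50 ≈ 14.142.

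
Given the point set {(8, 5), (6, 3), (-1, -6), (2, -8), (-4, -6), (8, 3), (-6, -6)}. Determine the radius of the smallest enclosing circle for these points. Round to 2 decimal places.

The farthest pair is (8, 5)–(-6, -6) with squared distance 317. The circle on this segment as diameter has centre (1, -0.5) and r² = 317/4 = 79.25.
Check (6, 3): distance² to centre = 37.25 ≤ 79.25, so it lies inside.
All remaining points lie in this disk, and no smaller disk contains both endpoints, so this is the minimum enclosing circle.
r = √(79.25) ≈ 8.90.

8.90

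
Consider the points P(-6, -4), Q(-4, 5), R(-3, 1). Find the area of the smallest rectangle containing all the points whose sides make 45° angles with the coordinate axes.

In coordinates u = x + y, v = x − y the rectangle is axis-aligned; the map (x,y)→(u,v) scales areas by 2.
u-values: -10, 1, -2; range = 1 − (-10) = 11.
v-values: -2, -9, -4; range = -2 − (-9) = 7.
Area = (11 × 7) / 2 = 38.5.

38.5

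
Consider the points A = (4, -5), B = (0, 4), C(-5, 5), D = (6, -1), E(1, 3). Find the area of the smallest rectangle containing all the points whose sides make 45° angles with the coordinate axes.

In coordinates u = x + y, v = x − y the rectangle is axis-aligned; the map (x,y)→(u,v) scales areas by 2.
u-values: -1, 4, 0, 5, 4; range = 5 − (-1) = 6.
v-values: 9, -4, -10, 7, -2; range = 9 − (-10) = 19.
Area = (6 × 19) / 2 = 57.

57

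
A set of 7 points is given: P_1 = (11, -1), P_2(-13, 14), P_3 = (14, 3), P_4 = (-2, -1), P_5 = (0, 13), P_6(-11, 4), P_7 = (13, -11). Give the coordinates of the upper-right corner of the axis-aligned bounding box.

(14, 14)

x-range [-13, 14], y-range [-11, 14].
The upper-right corner is (14, 14).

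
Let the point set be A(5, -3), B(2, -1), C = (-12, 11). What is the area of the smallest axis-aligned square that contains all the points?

289

The bounding box has width 17 and height 14.
An axis-aligned square enclosing the set must have side ≥ max(width, height).
So the minimum side is max(17, 14) = 17.
Area = 17² = 289.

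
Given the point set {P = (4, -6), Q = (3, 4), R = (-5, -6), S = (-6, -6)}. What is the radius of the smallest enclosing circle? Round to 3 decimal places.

6.760

The minimum enclosing circle is determined by three boundary points: P, Q, S.
Their circumcentre is (-1, -1.45) with r² = 45.7025.
The farthest remaining point R is at distance² 36.7025 ≤ 45.7025.
r = √(45.7025) ≈ 6.760.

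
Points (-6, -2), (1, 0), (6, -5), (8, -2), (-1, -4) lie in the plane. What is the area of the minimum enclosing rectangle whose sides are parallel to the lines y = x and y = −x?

105

In coordinates u = x + y, v = x − y the rectangle is axis-aligned; the map (x,y)→(u,v) scales areas by 2.
u-values: -8, 1, 1, 6, -5; range = 6 − (-8) = 14.
v-values: -4, 1, 11, 10, 3; range = 11 − (-4) = 15.
Area = (14 × 15) / 2 = 105.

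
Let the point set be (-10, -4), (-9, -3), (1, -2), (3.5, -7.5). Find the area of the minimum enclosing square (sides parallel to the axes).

182.25

The bounding box has width 13.5 and height 5.5.
An axis-aligned square enclosing the set must have side ≥ max(width, height).
So the minimum side is max(13.5, 5.5) = 13.5.
Area = 13.5² = 182.25.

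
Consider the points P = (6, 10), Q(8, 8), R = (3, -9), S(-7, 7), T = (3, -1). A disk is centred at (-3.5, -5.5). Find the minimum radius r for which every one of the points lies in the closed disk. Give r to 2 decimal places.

The required radius is the distance from (-3.5, -5.5) to the farthest point.
Squared distances: 330.5, 314.5, 54.5, 168.5, 62.5.
Maximum is 330.5, attained at P.
r = √(330.5) ≈ 18.18.

18.18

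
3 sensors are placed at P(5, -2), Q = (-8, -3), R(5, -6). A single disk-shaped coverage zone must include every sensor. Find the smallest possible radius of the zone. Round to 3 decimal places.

Side lengths²: PQ² = 170, PR² = 16, QR² = 178.
Since QR² = 178 < 170 + 16 = 186, the triangle is acute, so the smallest enclosing circle is the circumcircle.
Circumcentre = (-18/13, -4), r² = 7565/169.
r = √(7565/169) ≈ 6.691.

6.691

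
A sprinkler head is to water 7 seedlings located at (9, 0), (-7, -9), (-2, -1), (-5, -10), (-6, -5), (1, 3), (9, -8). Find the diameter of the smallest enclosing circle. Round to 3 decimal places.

By Welzl's lemma the MEC is supported by two points (diametrically opposite) or three points (on a circumcircle).
The farthest pair is (9, 0)–(-7, -9) with squared distance 337. The circle on this segment as diameter has centre (1, -4.5) and r² = 337/4 = 84.25.
Check (-2, -1): distance² to centre = 21.25 ≤ 84.25, so it lies inside.
All remaining points lie in this disk, and no smaller disk contains both endpoints, so this is the minimum enclosing circle.
Diameter = 2r = 2√(84.25) ≈ 18.358.

18.358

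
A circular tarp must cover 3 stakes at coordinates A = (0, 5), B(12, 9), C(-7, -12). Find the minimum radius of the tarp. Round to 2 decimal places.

14.16

Side lengths²: AB² = 160, AC² = 338, BC² = 802.
Since BC² = 802 ≥ 338 + 160 = 498, the angle opposite BC is not acute, so the smallest enclosing circle has BC as diameter.
Centre = midpoint of BC = (2.5, -1.5), r² = 802/4 = 200.5.
r = √(200.5) ≈ 14.16.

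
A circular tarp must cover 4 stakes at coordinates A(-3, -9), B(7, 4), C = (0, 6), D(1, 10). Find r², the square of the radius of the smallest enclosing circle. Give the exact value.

94.25

The farthest pair is A–D with squared distance 377. The circle on this segment as diameter has centre (-1, 0.5) and r² = 377/4 = 94.25.
Check B: distance² to centre = 76.25 ≤ 94.25, so it lies inside.
All remaining points lie in this disk, and no smaller disk contains both endpoints, so this is the minimum enclosing circle.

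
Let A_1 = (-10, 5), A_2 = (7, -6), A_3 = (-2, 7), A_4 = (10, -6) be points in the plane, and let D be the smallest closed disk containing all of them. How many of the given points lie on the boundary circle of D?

The farthest pair is A_1–A_4 with squared distance 521. The circle on this segment as diameter has centre (0, -0.5) and r² = 521/4 = 130.25.
Check A_2: distance² to centre = 79.25 ≤ 130.25, so it lies inside.
All remaining points lie in this disk, and no smaller disk contains both endpoints, so this is the minimum enclosing circle.
The points at distance exactly r from the centre are A_1, A_4 — 2 points.

2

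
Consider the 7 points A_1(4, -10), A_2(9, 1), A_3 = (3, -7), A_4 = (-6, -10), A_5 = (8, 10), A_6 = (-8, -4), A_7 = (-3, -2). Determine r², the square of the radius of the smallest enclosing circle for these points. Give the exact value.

By Welzl's lemma the MEC is supported by two points (diametrically opposite) or three points (on a circumcircle).
The farthest pair is A_4–A_5 with squared distance 596. The circle on this segment as diameter has centre (1, 0) and r² = 596/4 = 149.
Check A_1: distance² to centre = 109 ≤ 149, so it lies inside.
All remaining points lie in this disk, and no smaller disk contains both endpoints, so this is the minimum enclosing circle.

149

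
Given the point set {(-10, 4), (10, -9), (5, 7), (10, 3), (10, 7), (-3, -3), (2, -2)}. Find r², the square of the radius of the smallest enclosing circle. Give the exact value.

By Welzl's lemma the MEC is supported by two points (diametrically opposite) or three points (on a circumcircle).
The minimum enclosing circle is determined by three boundary points: (-10, 4), (10, -9), (10, 7).
Their circumcentre is (0.975, -1) with r² = 145.450625.
The farthest remaining point (10, 3) is at distance² 97.450625 ≤ 145.450625.

145.450625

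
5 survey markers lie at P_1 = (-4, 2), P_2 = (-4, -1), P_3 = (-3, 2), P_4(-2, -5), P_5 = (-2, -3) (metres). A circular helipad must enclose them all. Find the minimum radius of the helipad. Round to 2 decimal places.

A smallest enclosing disk is always determined by at most three of the input points on its boundary.
The farthest pair is P_1–P_4 with squared distance 53. The circle on this segment as diameter has centre (-3, -1.5) and r² = 53/4 = 13.25.
Check P_2: distance² to centre = 1.25 ≤ 13.25, so it lies inside.
All remaining points lie in this disk, and no smaller disk contains both endpoints, so this is the minimum enclosing circle.
r = √(13.25) ≈ 3.64.

3.64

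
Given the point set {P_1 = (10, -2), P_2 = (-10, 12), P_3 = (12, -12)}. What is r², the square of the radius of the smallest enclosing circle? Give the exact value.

Side lengths²: P_1P_2² = 596, P_1P_3² = 104, P_2P_3² = 1060.
Since P_2P_3² = 1060 ≥ 596 + 104 = 700, the angle opposite P_2P_3 is not acute, so the smallest enclosing circle has P_2P_3 as diameter.
Centre = midpoint of P_2P_3 = (1, 0), r² = 1060/4 = 265.

265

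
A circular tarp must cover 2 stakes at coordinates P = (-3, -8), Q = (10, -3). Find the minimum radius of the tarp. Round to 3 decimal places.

The smallest circle enclosing two points has them as diameter endpoints.
Centre = midpoint = (3.5, -5.5); r² = |PQ|²/4 = 194/4 = 48.5.
r = √(48.5) ≈ 6.964.

6.964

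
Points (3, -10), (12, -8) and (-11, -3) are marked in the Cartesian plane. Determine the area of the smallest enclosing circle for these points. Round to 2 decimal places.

435.11

Call the three points A, B, C in the order given.
Side lengths²: AB² = 85, AC² = 245, BC² = 554.
Since BC² = 554 ≥ 245 + 85 = 330, the angle opposite BC is not acute, so the smallest enclosing circle has BC as diameter.
Centre = midpoint of BC = (0.5, -5.5), r² = 554/4 = 138.5.
Area = π·r² = π·138.5 ≈ 435.11.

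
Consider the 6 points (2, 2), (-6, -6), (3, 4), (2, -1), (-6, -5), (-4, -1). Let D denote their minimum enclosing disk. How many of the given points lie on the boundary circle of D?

A smallest enclosing disk is always determined by at most three of the input points on its boundary.
The farthest pair is (-6, -6)–(3, 4) with squared distance 181. The circle on this segment as diameter has centre (-1.5, -1) and r² = 181/4 = 45.25.
Check (2, 2): distance² to centre = 21.25 ≤ 45.25, so it lies inside.
All remaining points lie in this disk, and no smaller disk contains both endpoints, so this is the minimum enclosing circle.
The points at distance exactly r from the centre are (-6, -6), (3, 4) — 2 points.

2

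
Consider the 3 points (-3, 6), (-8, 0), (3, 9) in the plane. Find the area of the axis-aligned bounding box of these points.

x ranges over [-8, 3], width 11.
y ranges over [0, 9], height 9.
Area = 11 × 9 = 99.

99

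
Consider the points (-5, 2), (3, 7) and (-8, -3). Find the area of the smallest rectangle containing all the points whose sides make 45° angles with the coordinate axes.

31.5

In coordinates u = x + y, v = x − y the rectangle is axis-aligned; the map (x,y)→(u,v) scales areas by 2.
u-values: -3, 10, -11; range = 10 − (-11) = 21.
v-values: -7, -4, -5; range = -4 − (-7) = 3.
Area = (21 × 3) / 2 = 31.5.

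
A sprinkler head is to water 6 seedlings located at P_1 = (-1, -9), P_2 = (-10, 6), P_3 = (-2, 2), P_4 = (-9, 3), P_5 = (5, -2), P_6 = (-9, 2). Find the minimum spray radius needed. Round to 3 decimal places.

8.960

A smallest enclosing disk is always determined by at most three of the input points on its boundary.
The minimum enclosing circle is determined by three boundary points: P_1, P_2, P_5.
Their circumcentre is (-23/6, -0.5) with r² = 1445/18.
The farthest remaining point P_4 is at distance² 701/18 ≤ 1445/18.
r = √(1445/18) ≈ 8.960.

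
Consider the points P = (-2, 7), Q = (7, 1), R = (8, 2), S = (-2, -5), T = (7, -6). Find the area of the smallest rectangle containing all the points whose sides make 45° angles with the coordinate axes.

187

In coordinates u = x + y, v = x − y the rectangle is axis-aligned; the map (x,y)→(u,v) scales areas by 2.
u-values: 5, 8, 10, -7, 1; range = 10 − (-7) = 17.
v-values: -9, 6, 6, 3, 13; range = 13 − (-9) = 22.
Area = (17 × 22) / 2 = 187.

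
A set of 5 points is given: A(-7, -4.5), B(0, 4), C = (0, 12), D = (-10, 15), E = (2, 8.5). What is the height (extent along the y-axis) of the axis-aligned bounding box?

max y = 15, min y = -4.5, so height = 19.5.

19.5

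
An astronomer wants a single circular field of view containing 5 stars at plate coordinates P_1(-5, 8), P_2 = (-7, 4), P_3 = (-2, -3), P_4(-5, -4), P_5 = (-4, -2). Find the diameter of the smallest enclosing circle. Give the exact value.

The minimum enclosing circle of a finite set is fixed by two of the points (as a diameter) or three (as a circumcircle).
The farthest pair is P_1–P_4 with squared distance 144. The circle on this segment as diameter has centre (-5, 2) and r² = 144/4 = 36.
Check P_2: distance² to centre = 8 ≤ 36, so it lies inside.
All remaining points lie in this disk, and no smaller disk contains both endpoints, so this is the minimum enclosing circle.
Diameter = 2r = 2√36 = 12.

12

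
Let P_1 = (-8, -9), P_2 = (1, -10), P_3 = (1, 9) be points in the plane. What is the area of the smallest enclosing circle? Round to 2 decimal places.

322.01

Side lengths²: P_1P_2² = 82, P_1P_3² = 405, P_2P_3² = 361.
Since P_1P_3² = 405 < 361 + 82 = 443, the triangle is acute, so the smallest enclosing circle is the circumcircle.
Circumcentre = (-2.5, -0.5), r² = 102.5.
Area = π·r² = π·102.5 ≈ 322.01.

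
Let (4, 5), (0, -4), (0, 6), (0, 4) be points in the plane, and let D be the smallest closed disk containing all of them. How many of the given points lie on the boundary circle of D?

By Welzl's lemma the MEC is supported by two points (diametrically opposite) or three points (on a circumcircle).
The minimum enclosing circle is determined by three boundary points: (4, 5), (0, -4), (0, 6).
Their circumcentre is (0.875, 1) with r² = 25.765625.
The farthest remaining point (0, 4) is at distance² 9.765625 ≤ 25.765625.
The points at distance exactly r from the centre are (4, 5), (0, -4), (0, 6) — 3 points.

3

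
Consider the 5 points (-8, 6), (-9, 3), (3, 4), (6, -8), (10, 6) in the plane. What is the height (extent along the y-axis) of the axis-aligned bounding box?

14

max y = 6, min y = -8, so height = 14.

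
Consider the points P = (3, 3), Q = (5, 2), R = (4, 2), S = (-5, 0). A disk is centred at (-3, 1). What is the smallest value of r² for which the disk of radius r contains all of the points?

The required radius is the distance from (-3, 1) to the farthest point.
Squared distances: 40, 65, 50, 5.
Maximum is 65, attained at Q.

65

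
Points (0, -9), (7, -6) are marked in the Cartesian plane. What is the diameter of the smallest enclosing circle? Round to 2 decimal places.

7.62

The smallest circle enclosing two points has them as diameter endpoints.
Centre = midpoint = (3.5, -7.5); r² = |(0, -9)−(7, -6)|²/4 = 58/4 = 14.5.
Diameter = 2r = 2√(14.5) ≈ 7.62.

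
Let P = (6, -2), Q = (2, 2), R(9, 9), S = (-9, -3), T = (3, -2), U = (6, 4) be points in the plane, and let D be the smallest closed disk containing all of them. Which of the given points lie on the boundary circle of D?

R, S

The minimum enclosing circle of a finite set is fixed by two of the points (as a diameter) or three (as a circumcircle).
The farthest pair is R–S with squared distance 468. The circle on this segment as diameter has centre (0, 3) and r² = 468/4 = 117.
Check P: distance² to centre = 61 ≤ 117, so it lies inside.
All remaining points lie in this disk, and no smaller disk contains both endpoints, so this is the minimum enclosing circle.
The points at distance exactly r from the centre are R, S — 2 points.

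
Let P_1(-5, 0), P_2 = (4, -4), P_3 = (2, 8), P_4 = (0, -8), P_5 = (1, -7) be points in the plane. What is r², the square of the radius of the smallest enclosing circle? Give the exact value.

65

The farthest pair is P_3–P_4 with squared distance 260. The circle on this segment as diameter has centre (1, 0) and r² = 260/4 = 65.
Check P_1: distance² to centre = 36 ≤ 65, so it lies inside.
All remaining points lie in this disk, and no smaller disk contains both endpoints, so this is the minimum enclosing circle.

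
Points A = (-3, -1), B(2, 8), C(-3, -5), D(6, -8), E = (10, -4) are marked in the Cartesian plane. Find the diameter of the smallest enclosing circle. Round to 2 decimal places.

16.51

By Welzl's lemma the MEC is supported by two points (diametrically opposite) or three points (on a circumcircle).
The minimum enclosing circle is determined by three boundary points: B, C, D.
Their circumcentre is (40/11, -1/11) with r² = 8245/121.
The farthest remaining point E is at distance² 6749/121 ≤ 8245/121.
Diameter = 2r = 2√(8245/121) ≈ 16.51.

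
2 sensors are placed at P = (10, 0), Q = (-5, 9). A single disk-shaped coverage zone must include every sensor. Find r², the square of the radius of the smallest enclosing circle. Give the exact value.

The smallest circle enclosing two points has them as diameter endpoints.
Centre = midpoint = (2.5, 4.5); r² = |PQ|²/4 = 306/4 = 76.5.

76.5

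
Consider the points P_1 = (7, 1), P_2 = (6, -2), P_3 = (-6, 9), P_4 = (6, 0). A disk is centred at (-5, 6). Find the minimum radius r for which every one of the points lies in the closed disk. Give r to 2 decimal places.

The required radius is the distance from (-5, 6) to the farthest point.
Squared distances: 169, 185, 10, 157.
Maximum is 185, attained at P_2.
r = √185 ≈ 13.60.

13.60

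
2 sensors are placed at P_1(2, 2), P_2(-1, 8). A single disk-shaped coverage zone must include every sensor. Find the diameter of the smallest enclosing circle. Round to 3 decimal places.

The smallest circle enclosing two points has them as diameter endpoints.
Centre = midpoint = (0.5, 5); r² = |P_1P_2|²/4 = 45/4 = 11.25.
Diameter = 2r = 2√(11.25) ≈ 6.708.

6.708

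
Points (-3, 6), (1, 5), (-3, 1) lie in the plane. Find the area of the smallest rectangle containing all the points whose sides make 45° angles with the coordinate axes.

20

In coordinates u = x + y, v = x − y the rectangle is axis-aligned; the map (x,y)→(u,v) scales areas by 2.
u-values: 3, 6, -2; range = 6 − (-2) = 8.
v-values: -9, -4, -4; range = -4 − (-9) = 5.
Area = (8 × 5) / 2 = 20.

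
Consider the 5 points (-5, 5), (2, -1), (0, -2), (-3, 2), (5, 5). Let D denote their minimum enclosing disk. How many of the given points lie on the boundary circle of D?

By Welzl's lemma the MEC is supported by two points (diametrically opposite) or three points (on a circumcircle).
The minimum enclosing circle is determined by three boundary points: (-5, 5), (0, -2), (5, 5).
Their circumcentre is (0, 23/7) with r² = 1369/49.
The farthest remaining point (2, -1) is at distance² 1096/49 ≤ 1369/49.
The points at distance exactly r from the centre are (-5, 5), (0, -2), (5, 5) — 3 points.

3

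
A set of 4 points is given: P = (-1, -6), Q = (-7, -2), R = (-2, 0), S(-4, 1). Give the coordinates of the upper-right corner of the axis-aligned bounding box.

x-range [-7, -1], y-range [-6, 1].
The upper-right corner is (-1, 1).

(-1, 1)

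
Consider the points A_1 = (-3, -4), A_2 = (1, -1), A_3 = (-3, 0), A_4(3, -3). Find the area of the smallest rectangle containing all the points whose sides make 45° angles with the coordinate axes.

31.5

In coordinates u = x + y, v = x − y the rectangle is axis-aligned; the map (x,y)→(u,v) scales areas by 2.
u-values: -7, 0, -3, 0; range = 0 − (-7) = 7.
v-values: 1, 2, -3, 6; range = 6 − (-3) = 9.
Area = (7 × 9) / 2 = 31.5.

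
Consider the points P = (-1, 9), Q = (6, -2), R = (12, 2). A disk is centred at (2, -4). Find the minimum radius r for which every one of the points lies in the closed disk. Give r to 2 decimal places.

The required radius is the distance from (2, -4) to the farthest point.
Squared distances: 178, 20, 136.
Maximum is 178, attained at P.
r = √178 ≈ 13.34.

13.34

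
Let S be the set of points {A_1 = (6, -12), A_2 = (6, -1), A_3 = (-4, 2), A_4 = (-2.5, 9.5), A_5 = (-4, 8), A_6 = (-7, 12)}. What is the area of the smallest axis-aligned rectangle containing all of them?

312

x ranges over [-7, 6], width 13.
y ranges over [-12, 12], height 24.
Area = 13 × 24 = 312.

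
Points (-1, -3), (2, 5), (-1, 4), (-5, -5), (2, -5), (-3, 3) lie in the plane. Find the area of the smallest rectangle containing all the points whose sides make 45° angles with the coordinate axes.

110.5

In coordinates u = x + y, v = x − y the rectangle is axis-aligned; the map (x,y)→(u,v) scales areas by 2.
u-values: -4, 7, 3, -10, -3, 0; range = 7 − (-10) = 17.
v-values: 2, -3, -5, 0, 7, -6; range = 7 − (-6) = 13.
Area = (17 × 13) / 2 = 110.5.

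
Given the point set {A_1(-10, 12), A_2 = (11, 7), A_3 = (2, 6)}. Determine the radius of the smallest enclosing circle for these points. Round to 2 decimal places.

Side lengths²: A_1A_2² = 466, A_1A_3² = 180, A_2A_3² = 82.
Since A_1A_2² = 466 ≥ 180 + 82 = 262, the angle opposite A_1A_2 is not acute, so the smallest enclosing circle has A_1A_2 as diameter.
Centre = midpoint of A_1A_2 = (0.5, 9.5), r² = 466/4 = 116.5.
r = √(116.5) ≈ 10.79.

10.79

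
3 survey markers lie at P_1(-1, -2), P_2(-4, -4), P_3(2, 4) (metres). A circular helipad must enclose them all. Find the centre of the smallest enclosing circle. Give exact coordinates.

(-1, 0)

Side lengths²: P_1P_2² = 13, P_1P_3² = 45, P_2P_3² = 100.
Since P_2P_3² = 100 ≥ 45 + 13 = 58, the angle opposite P_2P_3 is not acute, so the smallest enclosing circle has P_2P_3 as diameter.
Centre = midpoint of P_2P_3 = (-1, 0), r² = 100/4 = 25.
Centre = (-1, 0).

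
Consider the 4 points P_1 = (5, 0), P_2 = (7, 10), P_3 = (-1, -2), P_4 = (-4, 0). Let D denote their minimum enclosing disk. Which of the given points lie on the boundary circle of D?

P_2, P_3, P_4

By Welzl's lemma the MEC is supported by two points (diametrically opposite) or three points (on a circumcircle).
The farthest pair is P_2–P_4 with squared distance 221. The circle on this segment as diameter has centre (1.5, 5) and r² = 221/4 = 55.25.
Check P_1: distance² to centre = 37.25 ≤ 55.25, so it lies inside.
All remaining points lie in this disk, and no smaller disk contains both endpoints, so this is the minimum enclosing circle.
The points at distance exactly r from the centre are P_2, P_3, P_4 — 3 points.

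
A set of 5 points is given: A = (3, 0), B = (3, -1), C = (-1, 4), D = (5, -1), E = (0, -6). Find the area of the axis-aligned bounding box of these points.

60

x ranges over [-1, 5], width 6.
y ranges over [-6, 4], height 10.
Area = 6 × 10 = 60.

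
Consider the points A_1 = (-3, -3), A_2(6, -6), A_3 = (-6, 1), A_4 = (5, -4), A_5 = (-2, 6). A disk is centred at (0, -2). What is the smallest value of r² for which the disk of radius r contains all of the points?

68

The required radius is the distance from (0, -2) to the farthest point.
Squared distances: 10, 52, 45, 29, 68.
Maximum is 68, attained at A_5.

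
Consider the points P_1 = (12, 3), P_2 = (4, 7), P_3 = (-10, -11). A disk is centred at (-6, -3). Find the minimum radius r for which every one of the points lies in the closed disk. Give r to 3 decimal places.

18.974

The required radius is the distance from (-6, -3) to the farthest point.
Squared distances: 360, 200, 80.
Maximum is 360, attained at P_1.
r = √360 ≈ 18.974.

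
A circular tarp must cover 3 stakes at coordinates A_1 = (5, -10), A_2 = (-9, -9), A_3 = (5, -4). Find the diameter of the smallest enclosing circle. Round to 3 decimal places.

14.904

Side lengths²: A_1A_2² = 197, A_1A_3² = 36, A_2A_3² = 221.
Since A_2A_3² = 221 < 197 + 36 = 233, the triangle is acute, so the smallest enclosing circle is the circumcircle.
Circumcentre = (-51/28, -7), r² = 43537/784.
Diameter = 2r = 2√(43537/784) ≈ 14.904.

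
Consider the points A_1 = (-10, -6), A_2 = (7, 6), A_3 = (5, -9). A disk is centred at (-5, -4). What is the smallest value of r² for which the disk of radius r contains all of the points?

The required radius is the distance from (-5, -4) to the farthest point.
Squared distances: 29, 244, 125.
Maximum is 244, attained at A_2.

244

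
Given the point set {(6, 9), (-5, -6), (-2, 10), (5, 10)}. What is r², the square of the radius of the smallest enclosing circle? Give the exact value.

A smallest enclosing disk is always determined by at most three of the input points on its boundary.
The farthest pair is (-5, -6)–(5, 10) with squared distance 356. The circle on this segment as diameter has centre (0, 2) and r² = 356/4 = 89.
Check (6, 9): distance² to centre = 85 ≤ 89, so it lies inside.
All remaining points lie in this disk, and no smaller disk contains both endpoints, so this is the minimum enclosing circle.

89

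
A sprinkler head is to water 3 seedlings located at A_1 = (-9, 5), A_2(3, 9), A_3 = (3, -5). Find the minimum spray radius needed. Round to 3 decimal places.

Side lengths²: A_1A_2² = 160, A_1A_3² = 244, A_2A_3² = 196.
Since A_1A_3² = 244 < 196 + 160 = 356, the triangle is acute, so the smallest enclosing circle is the circumcircle.
Circumcentre = (-4/3, 2), r² = 610/9.
r = √(610/9) ≈ 8.233.

8.233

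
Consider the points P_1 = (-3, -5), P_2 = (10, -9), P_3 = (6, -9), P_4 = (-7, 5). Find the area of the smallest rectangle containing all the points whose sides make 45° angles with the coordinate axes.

139.5

In coordinates u = x + y, v = x − y the rectangle is axis-aligned; the map (x,y)→(u,v) scales areas by 2.
u-values: -8, 1, -3, -2; range = 1 − (-8) = 9.
v-values: 2, 19, 15, -12; range = 19 − (-12) = 31.
Area = (9 × 31) / 2 = 139.5.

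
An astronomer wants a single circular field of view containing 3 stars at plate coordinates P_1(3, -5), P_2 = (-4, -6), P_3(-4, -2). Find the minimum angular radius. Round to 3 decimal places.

Side lengths²: P_1P_2² = 50, P_1P_3² = 58, P_2P_3² = 16.
Since P_1P_3² = 58 < 50 + 16 = 66, the triangle is acute, so the smallest enclosing circle is the circumcircle.
Circumcentre = (-5/7, -4), r² = 725/49.
r = √(725/49) ≈ 3.847.

3.847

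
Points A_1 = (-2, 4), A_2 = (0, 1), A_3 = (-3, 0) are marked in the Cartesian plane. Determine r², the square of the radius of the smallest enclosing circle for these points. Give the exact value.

Side lengths²: A_1A_2² = 13, A_1A_3² = 17, A_2A_3² = 10.
Since A_1A_3² = 17 < 13 + 10 = 23, the triangle is acute, so the smallest enclosing circle is the circumcircle.
Circumcentre = (-43/22, 41/22), r² = 1105/242.

1105/242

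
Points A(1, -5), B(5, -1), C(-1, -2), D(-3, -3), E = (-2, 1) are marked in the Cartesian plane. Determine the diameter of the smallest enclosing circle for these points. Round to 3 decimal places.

The minimum enclosing circle is determined by three boundary points: B, D, E.
Their circumcentre is (29/30, -28/15) with r² = 15317/900.
The farthest remaining point A is at distance² 8837/900 ≤ 15317/900.
Diameter = 2r = 2√(15317/900) ≈ 8.251.

8.251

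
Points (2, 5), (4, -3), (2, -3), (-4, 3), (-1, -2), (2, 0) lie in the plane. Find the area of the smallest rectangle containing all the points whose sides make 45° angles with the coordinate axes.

70

In coordinates u = x + y, v = x − y the rectangle is axis-aligned; the map (x,y)→(u,v) scales areas by 2.
u-values: 7, 1, -1, -1, -3, 2; range = 7 − (-3) = 10.
v-values: -3, 7, 5, -7, 1, 2; range = 7 − (-7) = 14.
Area = (10 × 14) / 2 = 70.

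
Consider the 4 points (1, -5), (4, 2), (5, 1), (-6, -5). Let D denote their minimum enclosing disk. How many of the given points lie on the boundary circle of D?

2

By Welzl's lemma the MEC is supported by two points (diametrically opposite) or three points (on a circumcircle).
The farthest pair is (5, 1)–(-6, -5) with squared distance 157. The circle on this segment as diameter has centre (-0.5, -2) and r² = 157/4 = 39.25.
Check (1, -5): distance² to centre = 11.25 ≤ 39.25, so it lies inside.
All remaining points lie in this disk, and no smaller disk contains both endpoints, so this is the minimum enclosing circle.
The points at distance exactly r from the centre are (5, 1), (-6, -5) — 2 points.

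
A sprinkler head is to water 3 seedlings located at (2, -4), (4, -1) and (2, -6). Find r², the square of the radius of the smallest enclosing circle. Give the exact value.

7.25

Call the three points A, B, C in the order given.
Side lengths²: AB² = 13, AC² = 4, BC² = 29.
Since BC² = 29 ≥ 13 + 4 = 17, the angle opposite BC is not acute, so the smallest enclosing circle has BC as diameter.
Centre = midpoint of BC = (3, -3.5), r² = 29/4 = 7.25.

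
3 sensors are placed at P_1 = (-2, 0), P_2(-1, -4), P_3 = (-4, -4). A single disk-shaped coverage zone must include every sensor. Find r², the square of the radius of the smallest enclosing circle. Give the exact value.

5.3125

Side lengths²: P_1P_2² = 17, P_1P_3² = 20, P_2P_3² = 9.
Since P_1P_3² = 20 < 17 + 9 = 26, the triangle is acute, so the smallest enclosing circle is the circumcircle.
Circumcentre = (-2.5, -2.25), r² = 5.3125.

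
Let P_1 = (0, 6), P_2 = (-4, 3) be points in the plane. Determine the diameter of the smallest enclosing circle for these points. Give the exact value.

5

The smallest circle enclosing two points has them as diameter endpoints.
Centre = midpoint = (-2, 4.5); r² = |P_1P_2|²/4 = 25/4 = 6.25.
Diameter = 2r = 2√(6.25) = 5.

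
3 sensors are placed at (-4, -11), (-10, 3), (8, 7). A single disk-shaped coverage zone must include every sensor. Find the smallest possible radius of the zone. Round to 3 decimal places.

11.007

Call the three points A, B, C in the order given.
Side lengths²: AB² = 232, AC² = 468, BC² = 340.
Since AC² = 468 < 340 + 232 = 572, the triangle is acute, so the smallest enclosing circle is the circumcircle.
Circumcentre = (7/23, -20/23), r² = 64090/529.
r = √(64090/529) ≈ 11.007.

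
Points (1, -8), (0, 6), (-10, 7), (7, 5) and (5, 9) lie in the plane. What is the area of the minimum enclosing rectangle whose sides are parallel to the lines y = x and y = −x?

In coordinates u = x + y, v = x − y the rectangle is axis-aligned; the map (x,y)→(u,v) scales areas by 2.
u-values: -7, 6, -3, 12, 14; range = 14 − (-7) = 21.
v-values: 9, -6, -17, 2, -4; range = 9 − (-17) = 26.
Area = (21 × 26) / 2 = 273.

273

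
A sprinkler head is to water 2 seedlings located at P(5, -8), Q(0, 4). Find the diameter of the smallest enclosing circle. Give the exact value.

The smallest circle enclosing two points has them as diameter endpoints.
Centre = midpoint = (2.5, -2); r² = |PQ|²/4 = 169/4 = 42.25.
Diameter = 2r = 2√(42.25) = 13.

13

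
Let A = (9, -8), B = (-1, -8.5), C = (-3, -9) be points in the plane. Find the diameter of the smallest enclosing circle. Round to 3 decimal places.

Side lengths²: AB² = 100.25, AC² = 145, BC² = 4.25.
Since AC² = 145 ≥ 100.25 + 4.25 = 104.5, the angle opposite AC is not acute, so the smallest enclosing circle has AC as diameter.
Centre = midpoint of AC = (3, -8.5), r² = 145/4 = 36.25.
Diameter = 2r = 2√(36.25) ≈ 12.042.

12.042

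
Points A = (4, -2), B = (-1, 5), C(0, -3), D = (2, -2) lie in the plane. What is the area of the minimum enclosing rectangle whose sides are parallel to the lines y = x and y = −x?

42

In coordinates u = x + y, v = x − y the rectangle is axis-aligned; the map (x,y)→(u,v) scales areas by 2.
u-values: 2, 4, -3, 0; range = 4 − (-3) = 7.
v-values: 6, -6, 3, 4; range = 6 − (-6) = 12.
Area = (7 × 12) / 2 = 42.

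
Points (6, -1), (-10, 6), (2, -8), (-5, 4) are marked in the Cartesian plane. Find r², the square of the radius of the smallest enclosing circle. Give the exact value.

67405/784

A smallest enclosing disk is always determined by at most three of the input points on its boundary.
The minimum enclosing circle is determined by three boundary points: (6, -1), (-10, 6), (2, -8).
Their circumcentre is (-3.25, -5/14) with r² = 67405/784.
The farthest remaining point (-5, 4) is at distance² 17285/784 ≤ 67405/784.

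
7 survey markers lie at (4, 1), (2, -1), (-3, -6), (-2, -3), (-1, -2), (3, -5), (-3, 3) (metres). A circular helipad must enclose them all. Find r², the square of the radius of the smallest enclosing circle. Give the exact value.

The minimum enclosing circle of a finite set is fixed by two of the points (as a diameter) or three (as a circumcircle).
The minimum enclosing circle is determined by three boundary points: (4, 1), (-3, -6), (-3, 3).
Their circumcentre is (-0.5, -1.5) with r² = 26.5.
The farthest remaining point (3, -5) is at distance² 24.5 ≤ 26.5.

26.5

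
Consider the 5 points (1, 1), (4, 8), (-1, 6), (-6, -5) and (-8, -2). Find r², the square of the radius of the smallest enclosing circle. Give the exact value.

A smallest enclosing disk is always determined by at most three of the input points on its boundary.
The farthest pair is (4, 8)–(-6, -5) with squared distance 269. The circle on this segment as diameter has centre (-1, 1.5) and r² = 269/4 = 67.25.
Check (1, 1): distance² to centre = 4.25 ≤ 67.25, so it lies inside.
All remaining points lie in this disk, and no smaller disk contains both endpoints, so this is the minimum enclosing circle.

67.25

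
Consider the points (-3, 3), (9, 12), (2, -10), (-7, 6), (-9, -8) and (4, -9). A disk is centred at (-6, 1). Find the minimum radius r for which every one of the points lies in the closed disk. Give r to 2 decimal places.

The required radius is the distance from (-6, 1) to the farthest point.
Squared distances: 13, 346, 185, 26, 90, 200.
Maximum is 346, attained at (9, 12).
r = √346 ≈ 18.60.

18.60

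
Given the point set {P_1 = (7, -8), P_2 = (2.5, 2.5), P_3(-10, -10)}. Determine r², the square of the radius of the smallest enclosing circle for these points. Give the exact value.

84.97

Side lengths²: P_1P_2² = 130.5, P_1P_3² = 293, P_2P_3² = 312.5.
Since P_2P_3² = 312.5 < 293 + 130.5 = 423.5, the triangle is acute, so the smallest enclosing circle is the circumcircle.
Circumcentre = (-1.9, -5.6), r² = 84.97.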